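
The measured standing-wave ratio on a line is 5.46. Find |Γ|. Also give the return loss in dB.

|Γ| ≈ 0.69; return loss ≈ 3.22 dB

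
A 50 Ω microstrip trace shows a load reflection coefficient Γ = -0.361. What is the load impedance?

Z_L ≈ 23.5 Ω

Z_L = Z_0·(1 + Γ)/(1 − Γ) = 50·(0.639)/(1.36)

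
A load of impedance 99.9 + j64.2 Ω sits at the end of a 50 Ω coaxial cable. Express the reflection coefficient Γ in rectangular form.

Γ = (Z_L − Z_0)/(Z_L + Z_0) = (49.9 + j64.2)/(149.9 + j64.2)

Γ ≈ 0.436 + j0.241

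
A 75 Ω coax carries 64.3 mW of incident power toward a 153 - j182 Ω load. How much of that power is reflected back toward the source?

|Γ| = |(78 − j182)/(228 − j182)| = 0.679
|Γ|² = 0.461
P_refl = |Γ|²·P_inc = 29.6 mW, P_del = (1 − |Γ|²)·P_inc = 34.7 mW

P_reflected ≈ 29.6 mW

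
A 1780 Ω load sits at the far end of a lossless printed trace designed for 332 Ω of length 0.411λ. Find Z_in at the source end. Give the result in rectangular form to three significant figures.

Z_in ≈ 202 + j470 Ω

βl = 2π × 0.411 = 148°
tan(βl) = tan(148°) = -0.626
Z_in = Z_0·(Z_L + jZ_0·tanβl)/(Z_0 + jZ_L·tanβl)
     = 332·(1780 − j208)/(332 − j1110)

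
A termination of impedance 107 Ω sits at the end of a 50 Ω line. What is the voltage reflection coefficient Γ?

Γ = (Z_L − Z_0)/(Z_L + Z_0) = (107 − 50)/(107 + 50) = 57/157

Γ = 0.363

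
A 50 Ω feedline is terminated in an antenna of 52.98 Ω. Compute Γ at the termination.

Γ = (Z_L − Z_0)/(Z_L + Z_0) = (52.98 − 50)/(52.98 + 50) = 2.98/103

Γ = 0.0289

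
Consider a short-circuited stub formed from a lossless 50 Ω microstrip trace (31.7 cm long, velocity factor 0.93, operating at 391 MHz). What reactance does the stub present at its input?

X_in ≈ -18.3 Ω (capacitive)

λ = v/f = 0.93·c / 391 MHz = 0.714 m
βl = 2π·l/λ = 2π × 0.444 = 160°
tan(βl) = -0.365
For a short-circuited stub, Z_in = jZ_0·tan(βl)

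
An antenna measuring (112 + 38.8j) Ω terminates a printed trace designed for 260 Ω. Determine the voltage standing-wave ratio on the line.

Γ = (Z_L − Z_0)/(Z_L + Z_0) = (-148 + j38.8)/(372 + j38.8)
|Γ| = 153/374 = 0.409
VSWR = (1 + |Γ|)/(1 − |Γ|) = 1.41/0.591

VSWR ≈ 2.38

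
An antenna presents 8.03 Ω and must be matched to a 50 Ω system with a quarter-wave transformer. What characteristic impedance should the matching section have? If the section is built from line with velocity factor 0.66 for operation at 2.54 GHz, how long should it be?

Z_qwt ≈ 20 Ω; length ≈ 1.95 cm

Z_qwt = √(Z_0·R_L) = √(50 × 8.03) = √401.5
λ = 0.66·c/f = 0.078 m, so l = λ/4 = 0.0195 m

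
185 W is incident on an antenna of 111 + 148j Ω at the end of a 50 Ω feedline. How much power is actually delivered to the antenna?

P_delivered ≈ 85.9 W

|Γ| = |(61 + j148)/(161 + j148)| = 0.732
|Γ|² = 0.536
P_refl = |Γ|²·P_inc = 99.1 W, P_del = (1 − |Γ|²)·P_inc = 85.9 W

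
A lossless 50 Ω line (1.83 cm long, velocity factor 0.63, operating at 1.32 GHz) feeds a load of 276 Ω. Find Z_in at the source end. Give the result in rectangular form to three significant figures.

Z_in ≈ 17 − j45.3 Ω

λ = v/f = 0.63·c / 1.32 GHz = 0.143 m
βl = 2π·l/λ = 2π × 0.128 = 46°
tan(βl) = tan(46°) = 1.04
Z_in = Z_0·(Z_L + jZ_0·tanβl)/(Z_0 + jZ_L·tanβl)
     = 50·(276 + j51.8)/(50 + j286)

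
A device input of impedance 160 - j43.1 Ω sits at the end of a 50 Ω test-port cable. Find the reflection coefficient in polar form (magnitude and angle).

Γ = (Z_L − Z_0)/(Z_L + Z_0) = (110 − j43.1)/(210 − j43.1)
|Γ| = 118/214 = 0.551

Γ ≈ 0.551 ∠ -9.8°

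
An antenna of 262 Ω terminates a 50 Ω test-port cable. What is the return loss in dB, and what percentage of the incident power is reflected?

Γ = (262 − 50)/(262 + 50) = 0.679
RL = −20·log₁₀(0.679) = 3.36 dB
P_refl/P_inc = |Γ|² = 0.462

RL ≈ 3.36 dB; 46.2% of incident power reflected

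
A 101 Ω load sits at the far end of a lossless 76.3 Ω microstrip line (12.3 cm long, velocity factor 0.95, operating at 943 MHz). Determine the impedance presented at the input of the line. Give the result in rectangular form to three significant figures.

λ = v/f = 0.95·c / 943 MHz = 0.302 m
βl = 2π·l/λ = 2π × 0.407 = 147°
tan(βl) = tan(147°) = -0.662
Z_in = Z_0·(Z_L + jZ_0·tanβl)/(Z_0 + jZ_L·tanβl)
     = 76.3·(101 − j50.5)/(76.3 − j66.8)

Z_in ≈ 82.2 + j21.5 Ω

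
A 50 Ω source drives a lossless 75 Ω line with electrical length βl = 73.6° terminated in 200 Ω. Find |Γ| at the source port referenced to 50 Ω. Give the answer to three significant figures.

|Γ| ≈ 0.331

tan(βl) = 3.4
Z_in = Z_0·(Z_L + jZ_0·tanβl)/(Z_0 + jZ_L·tanβl) = 30.2 − j18.7 Ω
Γ_s = (Z_in − Z_s)/(Z_in + Z_s) = (-19.8 − j18.7)/(80.2 − j18.7), |Γ_s| = 0.331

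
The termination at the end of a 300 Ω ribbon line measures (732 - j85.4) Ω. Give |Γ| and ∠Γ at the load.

Γ ≈ 0.425 ∠ -6.45°

Γ = (Z_L − Z_0)/(Z_L + Z_0) = (432 − j85.4)/(1032 − j85.4)
|Γ| = 440/1040 = 0.425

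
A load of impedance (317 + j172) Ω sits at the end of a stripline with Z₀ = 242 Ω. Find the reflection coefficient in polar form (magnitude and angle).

Γ = (Z_L − Z_0)/(Z_L + Z_0) = (75 + j172)/(559 + j172)
|Γ| = 188/585 = 0.321

Γ ≈ 0.321 ∠ 49.3°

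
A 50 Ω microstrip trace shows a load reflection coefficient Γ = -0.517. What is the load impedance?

Z_L ≈ 15.9 Ω

Z_L = Z_0·(1 + Γ)/(1 − Γ) = 50·(0.483)/(1.52)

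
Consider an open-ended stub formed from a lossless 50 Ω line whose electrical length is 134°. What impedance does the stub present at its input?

Z_in ≈ +j48.3 Ω

tan(βl) = -1.04
For an open-ended stub, Z_in = −jZ_0·cot(βl) = −jZ_0/tan(βl)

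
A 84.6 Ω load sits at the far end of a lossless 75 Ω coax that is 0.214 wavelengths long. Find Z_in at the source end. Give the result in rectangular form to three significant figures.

Z_in ≈ 67.2 − j3.55 Ω

βl = 2π × 0.214 = 77°
tan(βl) = tan(77°) = 4.35
Z_in = Z_0·(Z_L + jZ_0·tanβl)/(Z_0 + jZ_L·tanβl)
     = 75·(84.6 + j326)/(75 + j368)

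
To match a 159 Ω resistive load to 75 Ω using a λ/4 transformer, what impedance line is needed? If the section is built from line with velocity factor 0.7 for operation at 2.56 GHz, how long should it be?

Z_qwt ≈ 109 Ω; length ≈ 2.05 cm

Z_qwt = √(Z_0·R_L) = √(75 × 159) = √11920
λ = 0.7·c/f = 0.082 m, so l = λ/4 = 0.0205 m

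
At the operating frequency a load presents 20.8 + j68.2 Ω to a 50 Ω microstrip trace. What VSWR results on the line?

VSWR ≈ 7.15

Γ = (Z_L − Z_0)/(Z_L + Z_0) = (-29.2 + j68.2)/(70.8 + j68.2)
|Γ| = 74.2/98.3 = 0.755
VSWR = (1 + |Γ|)/(1 − |Γ|) = 1.75/0.245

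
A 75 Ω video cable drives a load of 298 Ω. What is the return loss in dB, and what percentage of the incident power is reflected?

RL ≈ 4.47 dB; 35.7% of incident power reflected

Γ = (298 − 75)/(298 + 75) = 0.598
RL = −20·log₁₀(0.598) = 4.47 dB
P_refl/P_inc = |Γ|² = 0.357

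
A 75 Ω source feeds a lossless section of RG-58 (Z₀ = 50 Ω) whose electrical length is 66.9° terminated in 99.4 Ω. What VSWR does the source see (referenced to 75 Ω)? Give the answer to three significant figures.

tan(βl) = 2.34
Z_in = Z_0·(Z_L + jZ_0·tanβl)/(Z_0 + jZ_L·tanβl) = 28.4 − j15.2 Ω
Γ_s = (Z_in − Z_s)/(Z_in + Z_s) = (-46.6 − j15.2)/(103 − j15.2), |Γ_s| = 0.469
VSWR = (1 + |Γ_s|)/(1 − |Γ_s|)

VSWR ≈ 2.77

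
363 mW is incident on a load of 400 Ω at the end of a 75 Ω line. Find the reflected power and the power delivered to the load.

Γ = (400 − 75)/(400 + 75) = 0.684
|Γ|² = 0.468
P_refl = |Γ|²·P_inc = 170 mW, P_del = (1 − |Γ|²)·P_inc = 193 mW

P_reflected ≈ 170 mW; P_delivered ≈ 193 mW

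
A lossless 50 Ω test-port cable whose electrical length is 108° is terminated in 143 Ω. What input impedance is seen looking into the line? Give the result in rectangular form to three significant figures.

tan(βl) = tan(108°) = -3.08
Z_in = Z_0·(Z_L + jZ_0·tanβl)/(Z_0 + jZ_L·tanβl)
     = 50·(143 − j154)/(50 − j440)

Z_in ≈ 19.1 + j14.1 Ω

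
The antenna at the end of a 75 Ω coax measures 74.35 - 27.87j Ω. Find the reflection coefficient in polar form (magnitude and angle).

Γ = (Z_L − Z_0)/(Z_L + Z_0) = (-0.65 − j27.87)/(149.3 − j27.87)
|Γ| = 27.9/152 = 0.183

Γ ≈ 0.183 ∠ -80.8°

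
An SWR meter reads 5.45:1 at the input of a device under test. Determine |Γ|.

|Γ| = (S − 1)/(S + 1) = (5.45 − 1)/(5.45 + 1) = 4.45/6.45

|Γ| ≈ 0.69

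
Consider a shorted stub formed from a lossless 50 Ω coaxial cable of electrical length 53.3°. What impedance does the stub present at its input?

tan(βl) = 1.34
For a shorted stub, Z_in = jZ_0·tan(βl)

Z_in ≈ +j67.1 Ω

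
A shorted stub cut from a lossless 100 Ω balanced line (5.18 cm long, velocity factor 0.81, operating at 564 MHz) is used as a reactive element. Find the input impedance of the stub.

λ = v/f = 0.81·c / 564 MHz = 0.431 m
βl = 2π·l/λ = 2π × 0.12 = 43.3°
tan(βl) = 0.942
For a shorted stub, Z_in = jZ_0·tan(βl)

Z_in ≈ +j94.2 Ω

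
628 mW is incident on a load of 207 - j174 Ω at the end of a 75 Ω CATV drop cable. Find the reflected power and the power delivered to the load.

P_reflected ≈ 273 mW; P_delivered ≈ 355 mW

|Γ| = |(132 − j174)/(282 − j174)| = 0.659
|Γ|² = 0.434
P_refl = |Γ|²·P_inc = 273 mW, P_del = (1 − |Γ|²)·P_inc = 355 mW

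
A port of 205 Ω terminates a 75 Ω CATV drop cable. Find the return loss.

RL ≈ 6.66 dB

Γ = (205 − 75)/(205 + 75) = 0.464
RL = −20·log₁₀|Γ| = −20·log₁₀(0.464)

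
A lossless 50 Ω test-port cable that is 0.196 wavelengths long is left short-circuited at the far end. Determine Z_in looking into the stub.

Z_in ≈ +j142 Ω

βl = 2π × 0.196 = 70.6°
tan(βl) = 2.83
For a short-circuited stub, Z_in = jZ_0·tan(βl)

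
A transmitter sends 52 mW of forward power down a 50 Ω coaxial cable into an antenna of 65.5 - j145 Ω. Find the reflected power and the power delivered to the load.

P_reflected ≈ 32.2 mW; P_delivered ≈ 19.8 mW

|Γ| = |(15.5 − j145)/(115.5 − j145)| = 0.787
|Γ|² = 0.619
P_refl = |Γ|²·P_inc = 32.2 mW, P_del = (1 − |Γ|²)·P_inc = 19.8 mW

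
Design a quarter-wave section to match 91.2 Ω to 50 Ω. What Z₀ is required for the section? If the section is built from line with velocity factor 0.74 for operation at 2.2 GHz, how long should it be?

Z_qwt ≈ 67.5 Ω; length ≈ 2.52 cm

Z_qwt = √(Z_0·R_L) = √(50 × 91.2) = √4560
λ = 0.74·c/f = 0.101 m, so l = λ/4 = 0.0252 m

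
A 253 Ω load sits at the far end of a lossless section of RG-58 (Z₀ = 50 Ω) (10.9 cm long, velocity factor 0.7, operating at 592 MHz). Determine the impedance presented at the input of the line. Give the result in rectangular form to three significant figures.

Z_in ≈ 11.2 + j18 Ω

λ = v/f = 0.7·c / 592 MHz = 0.355 m
βl = 2π·l/λ = 2π × 0.307 = 111°
tan(βl) = tan(111°) = -2.66
Z_in = Z_0·(Z_L + jZ_0·tanβl)/(Z_0 + jZ_L·tanβl)
     = 50·(253 − j133)/(50 − j672)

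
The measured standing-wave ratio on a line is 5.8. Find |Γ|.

|Γ| ≈ 0.706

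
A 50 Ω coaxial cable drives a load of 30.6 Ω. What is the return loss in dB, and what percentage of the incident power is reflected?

RL ≈ 12.4 dB; 5.79% of incident power reflected

Γ = (30.6 − 50)/(30.6 + 50) = -0.241
RL = −20·log₁₀(0.241) = 12.4 dB
P_refl/P_inc = |Γ|² = 0.0579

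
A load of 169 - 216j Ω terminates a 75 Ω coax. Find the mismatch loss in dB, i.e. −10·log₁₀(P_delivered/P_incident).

Γ = (94 − j216)/(244 − j216), |Γ| = 0.723
|Γ|² = 0.523, so P_del/P_inc = 1 − |Γ|² = 0.477
ML = −10·log₁₀(1 − |Γ|²)

mismatch loss ≈ 3.21 dB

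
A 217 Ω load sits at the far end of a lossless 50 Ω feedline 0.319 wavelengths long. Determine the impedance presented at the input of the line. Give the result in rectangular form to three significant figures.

Z_in ≈ 13.8 + j21.7 Ω

βl = 2π × 0.319 = 115°
tan(βl) = tan(115°) = -2.16
Z_in = Z_0·(Z_L + jZ_0·tanβl)/(Z_0 + jZ_L·tanβl)
     = 50·(217 − j108)/(50 − j469)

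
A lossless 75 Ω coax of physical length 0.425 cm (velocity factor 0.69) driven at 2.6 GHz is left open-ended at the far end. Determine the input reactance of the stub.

λ = v/f = 0.69·c / 2.6 GHz = 0.0796 m
βl = 2π·l/λ = 2π × 0.0534 = 19.2°
tan(βl) = 0.349
For an open-ended stub, Z_in = −jZ_0·cot(βl) = −jZ_0/tan(βl)

X_in ≈ -215 Ω (capacitive)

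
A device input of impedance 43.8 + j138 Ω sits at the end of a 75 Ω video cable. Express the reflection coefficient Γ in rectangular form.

Γ ≈ 0.463 + j0.624

Γ = (Z_L − Z_0)/(Z_L + Z_0) = (-31.2 + j138)/(118.8 + j138)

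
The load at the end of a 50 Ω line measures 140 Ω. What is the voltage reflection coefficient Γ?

Γ = 0.474

Γ = (Z_L − Z_0)/(Z_L + Z_0) = (140 − 50)/(140 + 50) = 90/190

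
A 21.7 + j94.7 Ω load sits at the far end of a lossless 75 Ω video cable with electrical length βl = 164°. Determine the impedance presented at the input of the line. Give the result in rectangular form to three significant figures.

Z_in ≈ 12.6 + j54.5 Ω

tan(βl) = tan(164°) = -0.287
Z_in = Z_0·(Z_L + jZ_0·tanβl)/(Z_0 + jZ_L·tanβl)
     = 75·(21.7 + j73.2)/(102 − j6.22)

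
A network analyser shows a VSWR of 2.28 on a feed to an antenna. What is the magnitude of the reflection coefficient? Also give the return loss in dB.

|Γ| ≈ 0.39; return loss ≈ 8.17 dB

|Γ| = (S − 1)/(S + 1) = (2.28 − 1)/(2.28 + 1) = 1.28/3.28
RL = −20·log₁₀|Γ| = −20·log₁₀(0.39)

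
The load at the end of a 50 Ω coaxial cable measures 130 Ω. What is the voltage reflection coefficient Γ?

Γ = (Z_L − Z_0)/(Z_L + Z_0) = (130 − 50)/(130 + 50) = 80/180

Γ = 0.444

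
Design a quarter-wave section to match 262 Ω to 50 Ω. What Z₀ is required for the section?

Z_qwt = √(Z_0·R_L) = √(50 × 262) = √13100

Z_qwt ≈ 114 Ω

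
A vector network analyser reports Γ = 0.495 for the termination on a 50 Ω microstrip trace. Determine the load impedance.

Z_L = Z_0·(1 + Γ)/(1 − Γ) = 50·(1.5)/(0.505)

Z_L ≈ 148 Ω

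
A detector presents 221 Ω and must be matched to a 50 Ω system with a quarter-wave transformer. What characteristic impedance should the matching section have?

Z_qwt ≈ 105 Ω

Z_qwt = √(Z_0·R_L) = √(50 × 221) = √11050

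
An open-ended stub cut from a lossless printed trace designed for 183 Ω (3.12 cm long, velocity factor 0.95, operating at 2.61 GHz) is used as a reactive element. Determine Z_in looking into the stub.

λ = v/f = 0.95·c / 2.61 GHz = 0.109 m
βl = 2π·l/λ = 2π × 0.286 = 103°
tan(βl) = -4.38
For an open-ended stub, Z_in = −jZ_0·cot(βl) = −jZ_0/tan(βl)

Z_in ≈ +j41.8 Ω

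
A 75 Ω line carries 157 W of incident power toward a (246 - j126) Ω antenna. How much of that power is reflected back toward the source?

|Γ| = |(171 − j126)/(321 − j126)| = 0.616
|Γ|² = 0.379
P_refl = |Γ|²·P_inc = 59.6 W, P_del = (1 − |Γ|²)·P_inc = 97.4 W

P_reflected ≈ 59.6 W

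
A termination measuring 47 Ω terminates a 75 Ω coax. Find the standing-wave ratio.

VSWR ≈ 1.6

Γ = (47 − 75)/(47 + 75) = -0.23
VSWR = (1 + 0.23)/(1 − 0.23)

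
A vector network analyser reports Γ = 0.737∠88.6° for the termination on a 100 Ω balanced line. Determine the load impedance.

Z_L ≈ 30.3 + j97.8 Ω

Z_L = Z_0·(1 + Γ)/(1 − Γ) = 100·(1.02 + j0.737)/(0.982 − j0.737)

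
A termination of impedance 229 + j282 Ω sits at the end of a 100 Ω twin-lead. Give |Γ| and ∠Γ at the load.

Γ ≈ 0.716 ∠ 24.8°

Γ = (Z_L − Z_0)/(Z_L + Z_0) = (129 + j282)/(329 + j282)
|Γ| = 310/433 = 0.716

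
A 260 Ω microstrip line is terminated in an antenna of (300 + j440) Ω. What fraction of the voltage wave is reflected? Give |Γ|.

|Γ| ≈ 0.62

Γ = (Z_L − Z_0)/(Z_L + Z_0) = (40 + j440)/(560 + j440)
|Γ| = 442/712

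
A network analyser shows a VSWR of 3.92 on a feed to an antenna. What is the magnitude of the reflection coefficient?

|Γ| ≈ 0.593

|Γ| = (S − 1)/(S + 1) = (3.92 − 1)/(3.92 + 1) = 2.92/4.92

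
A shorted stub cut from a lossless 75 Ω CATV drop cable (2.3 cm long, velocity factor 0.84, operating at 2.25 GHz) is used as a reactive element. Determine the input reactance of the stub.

X_in ≈ 260 Ω (inductive)

λ = v/f = 0.84·c / 2.25 GHz = 0.112 m
βl = 2π·l/λ = 2π × 0.205 = 73.9°
tan(βl) = 3.47
For a shorted stub, Z_in = jZ_0·tan(βl)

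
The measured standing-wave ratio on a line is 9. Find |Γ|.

|Γ| ≈ 0.8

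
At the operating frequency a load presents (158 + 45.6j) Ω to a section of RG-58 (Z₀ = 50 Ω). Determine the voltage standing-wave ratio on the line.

Γ = (Z_L − Z_0)/(Z_L + Z_0) = (108 + j45.6)/(208 + j45.6)
|Γ| = 117/213 = 0.551
VSWR = (1 + |Γ|)/(1 − |Γ|) = 1.55/0.449

VSWR ≈ 3.45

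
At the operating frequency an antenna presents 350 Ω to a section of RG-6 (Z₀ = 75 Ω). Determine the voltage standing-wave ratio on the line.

VSWR ≈ 4.67

For a purely resistive load, VSWR = R_L/Z_0 or Z_0/R_L (whichever > 1) = 350/75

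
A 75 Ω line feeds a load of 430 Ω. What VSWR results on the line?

For a purely resistive load, VSWR = R_L/Z_0 or Z_0/R_L (whichever > 1) = 430/75

VSWR ≈ 5.73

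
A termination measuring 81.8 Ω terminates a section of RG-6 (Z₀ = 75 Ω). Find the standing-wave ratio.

For a purely resistive load, VSWR = R_L/Z_0 or Z_0/R_L (whichever > 1) = 81.8/75

VSWR ≈ 1.09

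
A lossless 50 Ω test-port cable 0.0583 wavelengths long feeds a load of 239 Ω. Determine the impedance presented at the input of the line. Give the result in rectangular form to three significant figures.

βl = 2π × 0.0583 = 21°
tan(βl) = tan(21°) = 0.384
Z_in = Z_0·(Z_L + jZ_0·tanβl)/(Z_0 + jZ_L·tanβl)
     = 50·(239 + j19.2)/(50 + j91.7)

Z_in ≈ 62.8 − j96.1 Ω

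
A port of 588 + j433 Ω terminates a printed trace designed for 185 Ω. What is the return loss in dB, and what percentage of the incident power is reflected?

Γ = (403 + j433)/(773 + j433), |Γ| = 0.668
RL = −20·log₁₀(0.668) = 3.51 dB
P_refl/P_inc = |Γ|² = 0.446

RL ≈ 3.51 dB; 44.6% of incident power reflected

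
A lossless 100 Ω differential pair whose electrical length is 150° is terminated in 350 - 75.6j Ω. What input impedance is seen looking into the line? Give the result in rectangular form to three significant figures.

tan(βl) = tan(150°) = -0.577
Z_in = Z_0·(Z_L + jZ_0·tanβl)/(Z_0 + jZ_L·tanβl)
     = 100·(350 − j133)/(56.4 − j202)

Z_in ≈ 106 + j144 Ω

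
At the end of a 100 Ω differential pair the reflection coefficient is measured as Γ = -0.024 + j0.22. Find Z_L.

Z_L = Z_0·(1 + Γ)/(1 − Γ) = 100·(0.976 + j0.22)/(1.02 − j0.22)

Z_L ≈ 86.7 + j40.1 Ω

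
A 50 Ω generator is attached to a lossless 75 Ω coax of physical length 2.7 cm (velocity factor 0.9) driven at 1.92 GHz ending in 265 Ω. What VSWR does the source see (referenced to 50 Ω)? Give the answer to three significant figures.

λ = v/f = 0.9·c / 1.92 GHz = 0.141 m
βl = 2π·l/λ = 2π × 0.192 = 69.1°
tan(βl) = 2.62
Z_in = Z_0·(Z_L + jZ_0·tanβl)/(Z_0 + jZ_L·tanβl) = 24 − j26 Ω
Γ_s = (Z_in − Z_s)/(Z_in + Z_s) = (-26 − j26)/(74 − j26), |Γ_s| = 0.468
VSWR = (1 + |Γ_s|)/(1 − |Γ_s|)

VSWR ≈ 2.76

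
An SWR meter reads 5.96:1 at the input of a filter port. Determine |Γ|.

|Γ| ≈ 0.713

|Γ| = (S − 1)/(S + 1) = (5.96 − 1)/(5.96 + 1) = 4.96/6.96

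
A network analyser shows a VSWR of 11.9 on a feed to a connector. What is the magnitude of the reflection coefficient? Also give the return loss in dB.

|Γ| ≈ 0.845; return loss ≈ 1.46 dB

|Γ| = (S − 1)/(S + 1) = (11.9 − 1)/(11.9 + 1) = 10.9/12.9
RL = −20·log₁₀|Γ| = −20·log₁₀(0.845)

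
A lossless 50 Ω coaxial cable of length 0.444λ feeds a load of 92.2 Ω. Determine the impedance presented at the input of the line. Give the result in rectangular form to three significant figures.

Z_in ≈ 71.7 + j30.2 Ω

βl = 2π × 0.444 = 160°
tan(βl) = tan(160°) = -0.367
Z_in = Z_0·(Z_L + jZ_0·tanβl)/(Z_0 + jZ_L·tanβl)
     = 50·(92.2 − j18.4)/(50 − j33.8)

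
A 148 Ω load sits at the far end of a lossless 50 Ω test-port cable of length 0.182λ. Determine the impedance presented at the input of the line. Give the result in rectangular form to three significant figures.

Z_in ≈ 19.9 − j19.7 Ω

βl = 2π × 0.182 = 65.5°
tan(βl) = tan(65.5°) = 2.2
Z_in = Z_0·(Z_L + jZ_0·tanβl)/(Z_0 + jZ_L·tanβl)
     = 50·(148 + j110)/(50 + j325)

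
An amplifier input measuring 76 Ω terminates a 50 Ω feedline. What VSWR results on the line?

For a purely resistive load, VSWR = R_L/Z_0 or Z_0/R_L (whichever > 1) = 76/50

VSWR ≈ 1.52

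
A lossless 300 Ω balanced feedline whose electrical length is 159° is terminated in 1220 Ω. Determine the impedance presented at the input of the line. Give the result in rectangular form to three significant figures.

tan(βl) = tan(159°) = -0.384
Z_in = Z_0·(Z_L + jZ_0·tanβl)/(Z_0 + jZ_L·tanβl)
     = 300·(1220 − j115)/(300 − j468)

Z_in ≈ 407 + j521 Ω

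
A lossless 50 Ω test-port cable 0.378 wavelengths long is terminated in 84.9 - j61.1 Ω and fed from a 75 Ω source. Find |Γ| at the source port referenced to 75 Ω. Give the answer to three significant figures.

βl = 2π × 0.378 = 136°
tan(βl) = -0.963
Z_in = Z_0·(Z_L + jZ_0·tanβl)/(Z_0 + jZ_L·tanβl) = 60.5 + j58.5 Ω
Γ_s = (Z_in − Z_s)/(Z_in + Z_s) = (-14.5 + j58.5)/(135 + j58.5), |Γ_s| = 0.408

|Γ| ≈ 0.408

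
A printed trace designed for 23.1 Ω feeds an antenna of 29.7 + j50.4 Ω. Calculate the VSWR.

Γ = (Z_L − Z_0)/(Z_L + Z_0) = (6.6 + j50.4)/(52.8 + j50.4)
|Γ| = 50.8/73 = 0.696
VSWR = (1 + |Γ|)/(1 − |Γ|) = 1.7/0.304

VSWR ≈ 5.59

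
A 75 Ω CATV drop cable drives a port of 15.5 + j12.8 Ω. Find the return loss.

Γ = (-59.5 + j12.8)/(90.5 + j12.8), |Γ| = 0.666
RL = −20·log₁₀|Γ| = −20·log₁₀(0.666)

RL ≈ 3.53 dB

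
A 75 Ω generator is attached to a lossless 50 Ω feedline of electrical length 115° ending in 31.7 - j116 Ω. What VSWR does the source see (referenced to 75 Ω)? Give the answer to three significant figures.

tan(βl) = -2.14
Z_in = Z_0·(Z_L + jZ_0·tanβl)/(Z_0 + jZ_L·tanβl) = 10.1 + j52.7 Ω
Γ_s = (Z_in − Z_s)/(Z_in + Z_s) = (-64.9 + j52.7)/(85.1 + j52.7), |Γ_s| = 0.836
VSWR = (1 + |Γ_s|)/(1 − |Γ_s|)

VSWR ≈ 11.2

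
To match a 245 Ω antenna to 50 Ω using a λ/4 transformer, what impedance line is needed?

Z_qwt = √(Z_0·R_L) = √(50 × 245) = √12250

Z_qwt ≈ 111 Ω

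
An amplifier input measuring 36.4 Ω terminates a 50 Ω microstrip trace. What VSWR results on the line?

VSWR ≈ 1.37

For a purely resistive load, VSWR = R_L/Z_0 or Z_0/R_L (whichever > 1) = 50/36.4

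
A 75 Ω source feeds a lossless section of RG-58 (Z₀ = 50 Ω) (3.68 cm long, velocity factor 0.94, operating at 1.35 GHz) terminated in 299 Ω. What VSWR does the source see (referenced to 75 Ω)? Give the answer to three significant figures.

λ = v/f = 0.94·c / 1.35 GHz = 0.209 m
βl = 2π·l/λ = 2π × 0.176 = 63.4°
tan(βl) = 2
Z_in = Z_0·(Z_L + jZ_0·tanβl)/(Z_0 + jZ_L·tanβl) = 10.4 − j24.1 Ω
Γ_s = (Z_in − Z_s)/(Z_in + Z_s) = (-64.6 − j24.1)/(85.4 − j24.1), |Γ_s| = 0.777
VSWR = (1 + |Γ_s|)/(1 − |Γ_s|)

VSWR ≈ 7.99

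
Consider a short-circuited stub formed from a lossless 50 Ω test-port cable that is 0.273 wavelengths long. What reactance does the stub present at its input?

βl = 2π × 0.273 = 98.3°
tan(βl) = -6.87
For a short-circuited stub, Z_in = jZ_0·tan(βl)

X_in ≈ -344 Ω (capacitive)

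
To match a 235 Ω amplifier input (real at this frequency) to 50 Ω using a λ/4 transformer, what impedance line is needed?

Z_qwt ≈ 108 Ω

Z_qwt = √(Z_0·R_L) = √(50 × 235) = √11750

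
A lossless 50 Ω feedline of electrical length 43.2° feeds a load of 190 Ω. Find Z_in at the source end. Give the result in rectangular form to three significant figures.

tan(βl) = tan(43.2°) = 0.939
Z_in = Z_0·(Z_L + jZ_0·tanβl)/(Z_0 + jZ_L·tanβl)
     = 50·(190 + j47)/(50 + j178)

Z_in ≈ 26 − j45.9 Ω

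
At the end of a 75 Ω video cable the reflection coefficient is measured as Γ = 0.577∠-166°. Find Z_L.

Z_L = Z_0·(1 + Γ)/(1 − Γ) = 75·(0.44 − j0.14)/(1.56 + j0.14)

Z_L ≈ 20.4 − j8.54 Ω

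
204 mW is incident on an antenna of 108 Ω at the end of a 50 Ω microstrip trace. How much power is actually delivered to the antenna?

Γ = (108 − 50)/(108 + 50) = 0.367
|Γ|² = 0.135
P_refl = |Γ|²·P_inc = 27.5 mW, P_del = (1 − |Γ|²)·P_inc = 177 mW

P_delivered ≈ 177 mW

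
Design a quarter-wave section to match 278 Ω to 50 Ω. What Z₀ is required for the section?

Z_qwt = √(Z_0·R_L) = √(50 × 278) = √13900

Z_qwt ≈ 118 Ω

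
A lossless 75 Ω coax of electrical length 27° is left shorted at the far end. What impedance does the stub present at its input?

tan(βl) = 0.51
For a shorted stub, Z_in = jZ_0·tan(βl)

Z_in ≈ +j38.2 Ω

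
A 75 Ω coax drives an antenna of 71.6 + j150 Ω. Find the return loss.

Γ = (-3.4 + j150)/(146.6 + j150), |Γ| = 0.715
RL = −20·log₁₀|Γ| = −20·log₁₀(0.715)

RL ≈ 2.91 dB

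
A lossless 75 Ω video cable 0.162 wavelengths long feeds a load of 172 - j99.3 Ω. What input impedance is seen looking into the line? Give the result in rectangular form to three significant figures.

Z_in ≈ 26.3 − j24 Ω

βl = 2π × 0.162 = 58.3°
tan(βl) = tan(58.3°) = 1.62
Z_in = Z_0·(Z_L + jZ_0·tanβl)/(Z_0 + jZ_L·tanβl)
     = 75·(172 + j22.2)/(236 + j279)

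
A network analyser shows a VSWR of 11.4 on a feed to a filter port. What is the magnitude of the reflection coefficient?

|Γ| = (S − 1)/(S + 1) = (11.4 − 1)/(11.4 + 1) = 10.4/12.4

|Γ| ≈ 0.839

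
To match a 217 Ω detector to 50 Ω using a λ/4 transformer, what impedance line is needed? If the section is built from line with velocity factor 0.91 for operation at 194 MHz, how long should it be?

Z_qwt ≈ 104 Ω; length ≈ 35.2 cm

Z_qwt = √(Z_0·R_L) = √(50 × 217) = √10850
λ = 0.91·c/f = 1.41 m, so l = λ/4 = 0.352 m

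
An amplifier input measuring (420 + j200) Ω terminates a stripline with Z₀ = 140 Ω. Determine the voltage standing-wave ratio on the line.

VSWR ≈ 3.75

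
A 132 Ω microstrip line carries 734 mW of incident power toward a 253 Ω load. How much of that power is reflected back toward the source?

Γ = (253 − 132)/(253 + 132) = 0.314
|Γ|² = 0.0988
P_refl = |Γ|²·P_inc = 72.5 mW, P_del = (1 − |Γ|²)·P_inc = 661 mW

P_reflected ≈ 72.5 mW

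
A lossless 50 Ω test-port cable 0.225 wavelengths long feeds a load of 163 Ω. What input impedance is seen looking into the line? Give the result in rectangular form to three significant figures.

βl = 2π × 0.225 = 81°
tan(βl) = tan(81°) = 6.31
Z_in = Z_0·(Z_L + jZ_0·tanβl)/(Z_0 + jZ_L·tanβl)
     = 50·(163 + j316)/(50 + j1030)

Z_in ≈ 15.7 − j7.16 Ω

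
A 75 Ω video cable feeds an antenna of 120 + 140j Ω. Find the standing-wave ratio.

Γ = (Z_L − Z_0)/(Z_L + Z_0) = (45 + j140)/(195 + j140)
|Γ| = 147/240 = 0.613
VSWR = (1 + |Γ|)/(1 − |Γ|) = 1.61/0.387

VSWR ≈ 4.16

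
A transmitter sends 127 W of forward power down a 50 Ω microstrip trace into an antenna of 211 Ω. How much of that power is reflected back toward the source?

P_reflected ≈ 48.3 W

Γ = (211 − 50)/(211 + 50) = 0.617
|Γ|² = 0.381
P_refl = |Γ|²·P_inc = 48.3 W, P_del = (1 − |Γ|²)·P_inc = 78.7 W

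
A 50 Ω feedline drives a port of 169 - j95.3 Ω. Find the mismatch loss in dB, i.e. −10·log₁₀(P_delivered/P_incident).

mismatch loss ≈ 2.27 dB

Γ = (119 − j95.3)/(219 − j95.3), |Γ| = 0.638
|Γ|² = 0.407, so P_del/P_inc = 1 − |Γ|² = 0.593
ML = −10·log₁₀(1 − |Γ|²)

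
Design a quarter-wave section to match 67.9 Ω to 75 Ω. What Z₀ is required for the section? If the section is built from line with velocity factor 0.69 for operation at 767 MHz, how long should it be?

Z_qwt ≈ 71.4 Ω; length ≈ 6.75 cm

Z_qwt = √(Z_0·R_L) = √(75 × 67.9) = √5092
λ = 0.69·c/f = 0.27 m, so l = λ/4 = 0.0675 m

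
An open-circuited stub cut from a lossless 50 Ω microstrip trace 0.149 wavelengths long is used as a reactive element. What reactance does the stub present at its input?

βl = 2π × 0.149 = 53.6°
tan(βl) = 1.36
For an open-circuited stub, Z_in = −jZ_0·cot(βl) = −jZ_0/tan(βl)

X_in ≈ -36.8 Ω (capacitive)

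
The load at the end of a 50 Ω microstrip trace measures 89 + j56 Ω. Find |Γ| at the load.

Γ = (Z_L − Z_0)/(Z_L + Z_0) = (39 + j56)/(139 + j56)
|Γ| = 68.2/150

|Γ| ≈ 0.455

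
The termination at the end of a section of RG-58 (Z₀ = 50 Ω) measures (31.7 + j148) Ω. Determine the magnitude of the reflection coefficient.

Γ = (Z_L − Z_0)/(Z_L + Z_0) = (-18.3 + j148)/(81.7 + j148)
|Γ| = 149/169

|Γ| ≈ 0.882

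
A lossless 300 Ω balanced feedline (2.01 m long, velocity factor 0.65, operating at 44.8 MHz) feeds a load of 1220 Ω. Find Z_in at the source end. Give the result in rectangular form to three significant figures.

Z_in ≈ 649 + j573 Ω

λ = v/f = 0.65·c / 44.8 MHz = 4.35 m
βl = 2π·l/λ = 2π × 0.462 = 166°
tan(βl) = tan(166°) = -0.245
Z_in = Z_0·(Z_L + jZ_0·tanβl)/(Z_0 + jZ_L·tanβl)
     = 300·(1220 − j73.5)/(300 − j299)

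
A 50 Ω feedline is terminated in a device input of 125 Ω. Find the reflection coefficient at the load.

Γ = 0.429

Γ = (Z_L − Z_0)/(Z_L + Z_0) = (125 − 50)/(125 + 50) = 75/175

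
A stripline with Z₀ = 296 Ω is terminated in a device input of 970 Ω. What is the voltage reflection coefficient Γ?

Γ = 0.532

Γ = (Z_L − Z_0)/(Z_L + Z_0) = (970 − 296)/(970 + 296) = 674/1266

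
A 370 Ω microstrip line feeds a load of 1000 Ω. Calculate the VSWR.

VSWR ≈ 2.7

For a purely resistive load, VSWR = R_L/Z_0 or Z_0/R_L (whichever > 1) = 1000/370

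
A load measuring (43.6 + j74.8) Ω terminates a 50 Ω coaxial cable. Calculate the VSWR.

Γ = (Z_L − Z_0)/(Z_L + Z_0) = (-6.4 + j74.8)/(93.6 + j74.8)
|Γ| = 75.1/120 = 0.627
VSWR = (1 + |Γ|)/(1 − |Γ|) = 1.63/0.373

VSWR ≈ 4.36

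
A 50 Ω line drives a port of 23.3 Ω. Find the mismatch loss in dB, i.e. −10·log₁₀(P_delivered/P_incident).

mismatch loss ≈ 0.618 dB

Γ = (23.3 − 50)/(23.3 + 50) = -0.364
|Γ|² = 0.133, so P_del/P_inc = 1 − |Γ|² = 0.867
ML = −10·log₁₀(1 − |Γ|²)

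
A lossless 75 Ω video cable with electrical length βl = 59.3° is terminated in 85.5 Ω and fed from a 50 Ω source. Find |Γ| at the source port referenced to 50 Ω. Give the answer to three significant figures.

|Γ| ≈ 0.179

tan(βl) = 1.68
Z_in = Z_0·(Z_L + jZ_0·tanβl)/(Z_0 + jZ_L·tanβl) = 70 − j8.08 Ω
Γ_s = (Z_in − Z_s)/(Z_in + Z_s) = (20 − j8.08)/(120 − j8.08), |Γ_s| = 0.179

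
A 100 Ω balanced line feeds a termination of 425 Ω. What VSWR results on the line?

For a purely resistive load, VSWR = R_L/Z_0 or Z_0/R_L (whichever > 1) = 425/100

VSWR ≈ 4.25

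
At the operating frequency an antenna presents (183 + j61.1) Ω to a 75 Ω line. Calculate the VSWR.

VSWR ≈ 2.76

Γ = (Z_L − Z_0)/(Z_L + Z_0) = (108 + j61.1)/(258 + j61.1)
|Γ| = 124/265 = 0.468
VSWR = (1 + |Γ|)/(1 − |Γ|) = 1.47/0.532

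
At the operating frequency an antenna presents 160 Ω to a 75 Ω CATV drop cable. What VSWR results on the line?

VSWR ≈ 2.13

Γ = (160 − 75)/(160 + 75) = 0.362
VSWR = (1 + 0.362)/(1 − 0.362)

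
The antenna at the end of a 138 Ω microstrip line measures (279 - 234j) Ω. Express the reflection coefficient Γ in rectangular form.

Γ ≈ 0.497 − j0.282

Γ = (Z_L − Z_0)/(Z_L + Z_0) = (141 − j234)/(417 − j234)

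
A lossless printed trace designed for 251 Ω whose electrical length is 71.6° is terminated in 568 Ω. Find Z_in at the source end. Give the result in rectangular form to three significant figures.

Z_in ≈ 121 − j65.8 Ω

tan(βl) = tan(71.6°) = 3.01
Z_in = Z_0·(Z_L + jZ_0·tanβl)/(Z_0 + jZ_L·tanβl)
     = 251·(568 + j755)/(251 + j1710)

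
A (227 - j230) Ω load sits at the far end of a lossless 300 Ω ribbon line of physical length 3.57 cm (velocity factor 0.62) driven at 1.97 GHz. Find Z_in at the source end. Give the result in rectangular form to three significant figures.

λ = v/f = 0.62·c / 1.97 GHz = 0.0944 m
βl = 2π·l/λ = 2π × 0.378 = 136°
tan(βl) = tan(136°) = -0.962
Z_in = Z_0·(Z_L + jZ_0·tanβl)/(Z_0 + jZ_L·tanβl)
     = 300·(227 − j518)/(78.8 − j218)

Z_in ≈ 730 + j48.4 Ω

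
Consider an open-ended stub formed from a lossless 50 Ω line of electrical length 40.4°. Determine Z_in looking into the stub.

tan(βl) = 0.851
For an open-ended stub, Z_in = −jZ_0·cot(βl) = −jZ_0/tan(βl)

Z_in ≈ −j58.7 Ω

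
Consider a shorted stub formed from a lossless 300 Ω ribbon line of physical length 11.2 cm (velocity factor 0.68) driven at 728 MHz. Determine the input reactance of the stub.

λ = v/f = 0.68·c / 728 MHz = 0.28 m
βl = 2π·l/λ = 2π × 0.4 = 144°
tan(βl) = -0.73
For a shorted stub, Z_in = jZ_0·tan(βl)

X_in ≈ -219 Ω (capacitive)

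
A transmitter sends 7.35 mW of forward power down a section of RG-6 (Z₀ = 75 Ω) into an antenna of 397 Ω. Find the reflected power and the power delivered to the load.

Γ = (397 − 75)/(397 + 75) = 0.682
|Γ|² = 0.465
P_refl = |Γ|²·P_inc = 3.42 mW, P_del = (1 − |Γ|²)·P_inc = 3.93 mW

P_reflected ≈ 3.42 mW; P_delivered ≈ 3.93 mW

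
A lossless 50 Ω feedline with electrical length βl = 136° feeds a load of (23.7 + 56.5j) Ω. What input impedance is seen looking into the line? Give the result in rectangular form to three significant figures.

tan(βl) = tan(136°) = -0.966
Z_in = Z_0·(Z_L + jZ_0·tanβl)/(Z_0 + jZ_L·tanβl)
     = 50·(23.7 + j8.22)/(105 − j22.9)

Z_in ≈ 9.99 + j6.12 Ω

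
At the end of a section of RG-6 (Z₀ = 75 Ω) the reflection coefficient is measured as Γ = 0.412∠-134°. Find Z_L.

Z_L = Z_0·(1 + Γ)/(1 − Γ) = 75·(0.714 − j0.296)/(1.29 + j0.296)

Z_L ≈ 35.7 − j25.5 Ω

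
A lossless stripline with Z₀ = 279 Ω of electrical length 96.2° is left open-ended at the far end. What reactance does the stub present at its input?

tan(βl) = -9.21
For an open-ended stub, Z_in = −jZ_0·cot(βl) = −jZ_0/tan(βl)

X_in ≈ 30.3 Ω (inductive)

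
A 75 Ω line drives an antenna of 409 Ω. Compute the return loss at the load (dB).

RL ≈ 3.22 dB

Γ = (409 − 75)/(409 + 75) = 0.69
RL = −20·log₁₀|Γ| = −20·log₁₀(0.69)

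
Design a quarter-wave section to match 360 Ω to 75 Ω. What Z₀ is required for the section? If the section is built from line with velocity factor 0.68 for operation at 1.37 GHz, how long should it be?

Z_qwt = √(Z_0·R_L) = √(75 × 360) = √27000
λ = 0.68·c/f = 0.149 m, so l = λ/4 = 0.0372 m

Z_qwt ≈ 164 Ω; length ≈ 3.72 cm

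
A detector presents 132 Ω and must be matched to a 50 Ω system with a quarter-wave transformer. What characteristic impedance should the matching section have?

Z_qwt ≈ 81.2 Ω

Z_qwt = √(Z_0·R_L) = √(50 × 132) = √6600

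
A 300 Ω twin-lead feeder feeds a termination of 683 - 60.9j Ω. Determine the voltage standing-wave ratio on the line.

VSWR ≈ 2.3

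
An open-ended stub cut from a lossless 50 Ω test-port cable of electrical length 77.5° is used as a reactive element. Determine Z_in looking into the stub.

tan(βl) = 4.51
For an open-ended stub, Z_in = −jZ_0·cot(βl) = −jZ_0/tan(βl)

Z_in ≈ −j11.1 Ω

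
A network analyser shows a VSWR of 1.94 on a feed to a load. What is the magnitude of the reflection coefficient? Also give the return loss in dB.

|Γ| ≈ 0.32; return loss ≈ 9.9 dB

|Γ| = (S − 1)/(S + 1) = (1.94 − 1)/(1.94 + 1) = 0.94/2.94
RL = −20·log₁₀|Γ| = −20·log₁₀(0.32)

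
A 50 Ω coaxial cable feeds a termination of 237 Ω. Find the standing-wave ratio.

VSWR ≈ 4.74

Γ = (237 − 50)/(237 + 50) = 0.652
VSWR = (1 + 0.652)/(1 − 0.652)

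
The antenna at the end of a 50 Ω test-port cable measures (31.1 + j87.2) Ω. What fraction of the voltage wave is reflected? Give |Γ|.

Γ = (Z_L − Z_0)/(Z_L + Z_0) = (-18.9 + j87.2)/(81.1 + j87.2)
|Γ| = 89.2/119

|Γ| ≈ 0.749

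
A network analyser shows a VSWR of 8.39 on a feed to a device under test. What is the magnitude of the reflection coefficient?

|Γ| = (S − 1)/(S + 1) = (8.39 − 1)/(8.39 + 1) = 7.39/9.39

|Γ| ≈ 0.787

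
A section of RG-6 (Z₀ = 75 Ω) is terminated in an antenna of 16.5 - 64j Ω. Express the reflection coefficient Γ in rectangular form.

Γ ≈ -0.101 − j0.77

Γ = (Z_L − Z_0)/(Z_L + Z_0) = (-58.5 − j64)/(91.5 − j64)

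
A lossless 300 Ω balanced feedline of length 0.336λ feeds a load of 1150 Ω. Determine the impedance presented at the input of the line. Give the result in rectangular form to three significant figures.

Z_in ≈ 104 + j164 Ω

βl = 2π × 0.336 = 121°
tan(βl) = tan(121°) = -1.67
Z_in = Z_0·(Z_L + jZ_0·tanβl)/(Z_0 + jZ_L·tanβl)
     = 300·(1150 − j500)/(300 − j1920)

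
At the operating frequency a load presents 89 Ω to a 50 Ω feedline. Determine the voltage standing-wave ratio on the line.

VSWR ≈ 1.78

For a purely resistive load, VSWR = R_L/Z_0 or Z_0/R_L (whichever > 1) = 89/50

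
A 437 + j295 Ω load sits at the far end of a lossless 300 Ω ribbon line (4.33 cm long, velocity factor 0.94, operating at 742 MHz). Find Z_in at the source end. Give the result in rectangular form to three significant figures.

λ = v/f = 0.94·c / 742 MHz = 0.38 m
βl = 2π·l/λ = 2π × 0.114 = 41°
tan(βl) = tan(41°) = 0.87
Z_in = Z_0·(Z_L + jZ_0·tanβl)/(Z_0 + jZ_L·tanβl)
     = 300·(437 + j556)/(43.4 + j380)

Z_in ≈ 472 − j291 Ω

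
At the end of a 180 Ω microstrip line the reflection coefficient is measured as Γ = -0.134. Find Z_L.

Z_L ≈ 137 Ω

Z_L = Z_0·(1 + Γ)/(1 − Γ) = 180·(0.866)/(1.13)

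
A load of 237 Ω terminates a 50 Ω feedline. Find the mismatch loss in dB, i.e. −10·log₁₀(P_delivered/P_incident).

Γ = (237 − 50)/(237 + 50) = 0.652
|Γ|² = 0.425, so P_del/P_inc = 1 − |Γ|² = 0.575
ML = −10·log₁₀(1 − |Γ|²)

mismatch loss ≈ 2.4 dB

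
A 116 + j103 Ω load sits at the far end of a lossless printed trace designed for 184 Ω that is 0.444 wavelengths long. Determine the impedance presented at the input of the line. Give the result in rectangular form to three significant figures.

Z_in ≈ 87.4 + j46.2 Ω

βl = 2π × 0.444 = 160°
tan(βl) = tan(160°) = -0.367
Z_in = Z_0·(Z_L + jZ_0·tanβl)/(Z_0 + jZ_L·tanβl)
     = 184·(116 + j35.4)/(222 − j42.6)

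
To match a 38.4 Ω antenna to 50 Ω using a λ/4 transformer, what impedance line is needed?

Z_qwt ≈ 43.8 Ω

Z_qwt = √(Z_0·R_L) = √(50 × 38.4) = √1920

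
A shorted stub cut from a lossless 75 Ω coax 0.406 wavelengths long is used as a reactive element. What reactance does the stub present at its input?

βl = 2π × 0.406 = 146°
tan(βl) = -0.67
For a shorted stub, Z_in = jZ_0·tan(βl)

X_in ≈ -50.3 Ω (capacitive)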